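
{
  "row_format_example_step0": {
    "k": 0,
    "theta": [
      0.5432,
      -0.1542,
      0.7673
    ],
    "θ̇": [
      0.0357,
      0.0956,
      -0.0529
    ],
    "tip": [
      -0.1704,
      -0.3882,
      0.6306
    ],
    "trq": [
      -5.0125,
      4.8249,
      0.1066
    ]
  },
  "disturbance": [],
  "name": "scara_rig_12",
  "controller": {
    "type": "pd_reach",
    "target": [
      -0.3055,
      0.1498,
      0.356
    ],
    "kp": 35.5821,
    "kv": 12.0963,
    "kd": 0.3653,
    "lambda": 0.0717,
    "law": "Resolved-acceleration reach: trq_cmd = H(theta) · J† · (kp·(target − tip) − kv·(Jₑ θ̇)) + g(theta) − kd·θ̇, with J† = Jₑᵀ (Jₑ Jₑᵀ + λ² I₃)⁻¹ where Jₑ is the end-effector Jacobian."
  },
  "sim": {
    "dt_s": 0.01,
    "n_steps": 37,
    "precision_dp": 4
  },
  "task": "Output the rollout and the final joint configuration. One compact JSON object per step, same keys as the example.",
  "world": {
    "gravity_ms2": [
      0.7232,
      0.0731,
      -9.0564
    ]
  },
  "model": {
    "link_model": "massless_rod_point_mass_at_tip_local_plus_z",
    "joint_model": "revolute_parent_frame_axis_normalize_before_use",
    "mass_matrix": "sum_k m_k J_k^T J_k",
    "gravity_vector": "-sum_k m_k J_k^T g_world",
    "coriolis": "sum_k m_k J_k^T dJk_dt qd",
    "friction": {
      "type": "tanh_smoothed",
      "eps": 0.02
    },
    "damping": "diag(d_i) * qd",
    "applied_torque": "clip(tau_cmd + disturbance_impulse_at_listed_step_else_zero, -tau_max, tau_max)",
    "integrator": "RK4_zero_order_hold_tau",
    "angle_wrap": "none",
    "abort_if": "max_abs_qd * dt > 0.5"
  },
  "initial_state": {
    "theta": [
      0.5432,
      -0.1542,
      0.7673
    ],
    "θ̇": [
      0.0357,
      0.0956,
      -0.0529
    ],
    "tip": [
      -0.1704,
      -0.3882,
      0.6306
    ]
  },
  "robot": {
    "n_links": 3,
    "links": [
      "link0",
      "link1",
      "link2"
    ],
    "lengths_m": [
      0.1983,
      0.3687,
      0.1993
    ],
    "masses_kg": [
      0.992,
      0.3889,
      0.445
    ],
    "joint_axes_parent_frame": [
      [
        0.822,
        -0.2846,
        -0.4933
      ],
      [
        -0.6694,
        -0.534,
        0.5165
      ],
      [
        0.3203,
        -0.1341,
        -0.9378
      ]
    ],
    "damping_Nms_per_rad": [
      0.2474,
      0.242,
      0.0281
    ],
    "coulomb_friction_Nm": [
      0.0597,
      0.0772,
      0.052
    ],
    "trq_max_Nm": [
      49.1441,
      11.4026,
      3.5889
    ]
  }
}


{"k":1,"theta":[0.5433,-0.1523,0.7717],"\u03b8\u0307":[0.0129,0.3144,0.6497],"tip":[-0.1711,-0.3875,0.6308],"trq":[-4.8046,4.3403,-0.1693]}
{"k":2,"theta":[0.5442,-0.1471,0.768],"\u03b8\u0307":[0.1422,0.6775,-1.0358],"tip":[-0.1721,-0.386,0.6316],"trq":[-4.3785,3.8862,0.4505]}
{"k":3,"theta":[0.5441,-0.1414,0.7815],"\u03b8\u0307":[-0.1441,0.5052,3.2873],"tip":[-0.1738,-0.3837,0.6324],"trq":[-4.5793,3.6167,-1.1766]}
{"k":4,"theta":[0.5468,-0.1307,0.7544],"\u03b8\u0307":[0.6219,1.5565,-7.851],"tip":[-0.1749,-0.381,0.6344],"trq":[-3.2503,3.0829,2.9861]}
{"k":5,"theta":[0.542,-0.1278,0.8363],"\u03b8\u0307":[-1.4142,-0.8894,22.2753],"tip":[-0.1788,-0.3774,0.6343],"trq":[-5.9544,3.3996,-3.5889]}
{"k":6,"theta":[0.5418,-0.1179,0.8509],"\u03b8\u0307":[1.1891,2.6479,-16.8505],"tip":[-0.1813,-0.3735,0.6358],"trq":[-2.0724,2.3795,3.5889]}
{"k":7,"theta":[0.5401,-0.1094,0.8863],"\u03b8\u0307":[-1.3501,-0.7129,21.4692],"tip":[-0.1844,-0.3692,0.637],"trq":[-5.462,2.9196,-3.5889]}
{"k":8,"theta":[0.5403,-0.0972,0.893],"\u03b8\u0307":[1.2068,2.8947,-17.5789],"tip":[-0.187,-0.3647,0.6389],"trq":[-1.8065,2.0454,3.5889]}
{"k":9,"theta":[0.5387,-0.0871,0.9237],"\u03b8\u0307":[-1.3299,-0.6183,21.202],"tip":[-0.1901,-0.3598,0.6404],"trq":[-5.1246,2.5727,-3.5889]}
{"k":10,"theta":[0.539,-0.0737,0.9274],"\u03b8\u0307":[1.1957,3.041,-17.8977],"tip":[-0.1928,-0.3548,0.6424],"trq":[-1.623,1.8047,3.5889]}
{"k":11,"theta":[0.5374,-0.0626,0.9567],"\u03b8\u0307":[-1.331,-0.579,21.215],"tip":[-0.196,-0.3496,0.6439],"trq":[-4.8708,2.3028,-3.5889]}
{"k":12,"theta":[0.5375,-0.0485,0.9597],"\u03b8\u0307":[1.1707,3.1324,-18.0234],"tip":[-0.1988,-0.3443,0.646],"trq":[-1.4926,1.6218,3.5889]}
{"k":13,"theta":[0.5357,-0.0371,0.9893],"\u03b8\u0307":[-1.3404,-0.576,21.3611],"tip":[-0.2021,-0.3388,0.6475],"trq":[-4.6617,2.0782,-3.5889]}
{"k":14,"theta":[0.5357,-0.0226,0.9927],"\u03b8\u0307":[1.1394,3.1947,-18.0736],"tip":[-0.2049,-0.3332,0.6494],"trq":[-1.3989,1.4762,3.5889]}
{"k":15,"theta":[0.5336,-0.011,1.0232],"\u03b8\u0307":[-1.351,-0.5968,21.5661],"tip":[-0.2082,-0.3275,0.6508],"trq":[-4.477,1.8809,-3.5889]}
{"k":16,"theta":[0.5334,0.0037,1.0273],"\u03b8\u0307":[1.1056,3.2418,-18.1051],"tip":[-0.2111,-0.3217,0.6527],"trq":[-1.3324,1.3556,3.5889]}
{"k":17,"theta":[0.5311,0.0153,1.059],"\u03b8\u0307":[-1.3596,-0.634,21.7966],"tip":[-0.2145,-0.3158,0.6539],"trq":[-4.3059,1.7007,-3.5889]}
{"k":18,"theta":[0.5306,0.03,1.0639],"\u03b8\u0307":[1.0709,3.2806,-18.1422],"tip":[-0.2174,-0.3099,0.6556],"trq":[-1.2874,1.2526,3.5889]}
{"k":19,"theta":[0.5282,0.0416,1.0968],"\u03b8\u0307":[-1.3646,-0.6831,22.0402],"tip":[-0.2207,-0.3039,0.6567],"trq":[-4.1425,1.5313,-3.5889]}
{"k":20,"theta":[0.5275,0.0562,1.1025],"\u03b8\u0307":[1.0355,3.3148,-18.193],"tip":[-0.2237,-0.2979,0.6582],"trq":[-1.2603,1.1625,3.5889]}
{"k":21,"theta":[0.5249,0.0676,1.1366],"\u03b8\u0307":[-1.3651,-0.7412,22.2944],"tip":[-0.227,-0.2918,0.6591],"trq":[-3.9834,1.3689,-3.5889]}
{"k":22,"theta":[0.524,0.0821,1.143],"\u03b8\u0307":[0.9992,3.3462,-18.2586],"tip":[-0.23,-0.2857,0.6604],"trq":[-1.2492,1.0822,3.5889]}
{"k":23,"theta":[0.5212,0.0933,1.1784],"\u03b8\u0307":[-1.3607,-0.8066,22.5601],"tip":[-0.2333,-0.2795,0.6611],"trq":[-3.8258,1.2108,-3.5889]}
{"k":24,"theta":[0.5201,0.1077,1.1855],"\u03b8\u0307":[0.9618,3.3755,-18.3375],"tip":[-0.2363,-0.2735,0.6622],"trq":[-1.2525,1.0098,3.5889]}
{"k":25,"theta":[0.5172,0.1186,1.2221],"\u03b8\u0307":[-1.3509,-0.8781,22.8394],"tip":[-0.2396,-0.2672,0.6627],"trq":[-3.6677,1.0553,-3.5889]}
{"k":26,"theta":[0.516,0.1328,1.23],"\u03b8\u0307":[0.9225,3.4034,-18.4272],"tip":[-0.2425,-0.2612,0.6637],"trq":[-1.2696,0.9439,3.5889]}
{"k":27,"theta":[0.513,0.1435,1.2678],"\u03b8\u0307":[-1.3352,-0.9546,23.1337],"tip":[-0.2459,-0.2549,0.6639],"trq":[-3.5071,0.9009,-3.5889]}
{"k":28,"theta":[0.5116,0.1575,1.2764],"\u03b8\u0307":[0.8809,3.4298,-18.5255],"tip":[-0.2488,-0.2489,0.6647],"trq":[-1.3002,0.8839,3.5889]}
{"k":29,"theta":[0.5085,0.1679,1.3156],"\u03b8\u0307":[-1.3128,-1.0352,23.4435],"tip":[-0.2521,-0.2426,0.6647],"trq":[-3.3421,0.7467,-3.5889]}
{"k":30,"theta":[0.5071,0.1816,1.3249],"\u03b8\u0307":[0.8363,3.4545,-18.6295],"tip":[-0.255,-0.2366,0.6652],"trq":[-1.3445,0.8291,3.5889]}
{"k":31,"theta":[0.5039,0.1916,1.3655],"\u03b8\u0307":[-1.2828,-1.1188,23.7679],"tip":[-0.2583,-0.2304,0.665],"trq":[-3.1707,0.5917,-3.5889]}
{"k":32,"theta":[0.5023,0.2051,1.3757],"\u03b8\u0307":[0.7882,3.4772,-18.7359],"tip":[-0.2612,-0.2244,0.6654],"trq":[-1.4028,0.7792,3.5889]}
{"k":33,"theta":[0.4991,0.2148,1.4177],"\u03b8\u0307":[-1.2441,-1.204,24.1041],"tip":[-0.2645,-0.2182,0.665],"trq":[-2.9912,0.4354,-3.5889]}
{"k":34,"theta":[0.4974,0.228,1.4287],"\u03b8\u0307":[0.7358,3.4972,-18.8399],"tip":[-0.2673,-0.2123,0.6651],"trq":[-1.4758,0.734,3.5889]}
{"k":35,"theta":[0.4942,0.2372,1.4722],"\u03b8\u0307":[-1.1955,-1.289,24.4477],"tip":[-0.2706,-0.2061,0.6644],"trq":[-2.8017,0.2771,-3.5889]}
{"k":36,"theta":[0.4925,0.2502,1.4841],"\u03b8\u0307":[0.6785,3.5132,-18.9353],"tip":[-0.2734,-0.2003,0.6644],"trq":[-1.5644,0.6931,3.5889]}
{"k":37,"theta":[0.4892,0.259,1.5293],"\u03b8\u0307":[-1.1357,-1.3716,24.7915],"tip":[-0.2766,-0.1942,0.6635]}
{"summary": "final theta (rad): 0.4892 0.2590 1.5293"}


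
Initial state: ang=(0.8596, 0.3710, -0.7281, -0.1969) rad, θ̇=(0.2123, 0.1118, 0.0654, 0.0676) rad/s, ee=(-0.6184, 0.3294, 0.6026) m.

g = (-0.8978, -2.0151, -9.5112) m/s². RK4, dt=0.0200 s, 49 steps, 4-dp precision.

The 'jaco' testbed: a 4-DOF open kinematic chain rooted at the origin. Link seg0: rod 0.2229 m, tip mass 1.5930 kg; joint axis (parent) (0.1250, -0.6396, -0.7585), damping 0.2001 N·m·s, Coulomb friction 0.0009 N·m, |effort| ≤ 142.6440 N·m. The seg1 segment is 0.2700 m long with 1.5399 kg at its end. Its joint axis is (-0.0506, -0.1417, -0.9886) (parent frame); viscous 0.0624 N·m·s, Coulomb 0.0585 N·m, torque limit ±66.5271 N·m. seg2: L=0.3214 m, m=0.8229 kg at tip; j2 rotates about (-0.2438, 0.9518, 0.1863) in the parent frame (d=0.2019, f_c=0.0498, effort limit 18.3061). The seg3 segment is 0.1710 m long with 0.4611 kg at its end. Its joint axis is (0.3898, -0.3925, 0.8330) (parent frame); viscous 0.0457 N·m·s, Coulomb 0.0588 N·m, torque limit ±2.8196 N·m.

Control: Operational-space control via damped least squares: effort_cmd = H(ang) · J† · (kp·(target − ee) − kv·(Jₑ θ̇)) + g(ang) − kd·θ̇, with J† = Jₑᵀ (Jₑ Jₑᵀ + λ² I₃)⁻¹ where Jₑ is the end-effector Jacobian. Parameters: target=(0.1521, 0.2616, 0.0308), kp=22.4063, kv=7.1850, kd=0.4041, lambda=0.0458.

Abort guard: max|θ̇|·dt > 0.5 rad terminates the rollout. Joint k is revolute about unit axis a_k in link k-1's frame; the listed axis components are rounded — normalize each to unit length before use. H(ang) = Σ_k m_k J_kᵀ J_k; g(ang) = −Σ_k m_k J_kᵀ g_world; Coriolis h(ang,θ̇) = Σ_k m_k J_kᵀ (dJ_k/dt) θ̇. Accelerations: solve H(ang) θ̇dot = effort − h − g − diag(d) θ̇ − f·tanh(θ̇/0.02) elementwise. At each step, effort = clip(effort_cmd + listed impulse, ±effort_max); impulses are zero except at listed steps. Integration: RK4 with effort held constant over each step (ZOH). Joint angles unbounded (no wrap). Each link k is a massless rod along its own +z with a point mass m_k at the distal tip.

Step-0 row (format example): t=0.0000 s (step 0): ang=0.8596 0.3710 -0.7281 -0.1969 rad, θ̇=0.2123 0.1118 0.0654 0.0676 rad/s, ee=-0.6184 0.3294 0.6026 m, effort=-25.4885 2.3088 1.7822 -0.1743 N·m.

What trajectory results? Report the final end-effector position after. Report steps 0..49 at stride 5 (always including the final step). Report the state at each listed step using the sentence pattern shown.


t=0.1000 s (step 5): ang=0.5663 0.4672 -1.0456 -0.1536 rad, θ̇=-4.6780 1.6029 -4.2631 1.7059 rad/s, ee=-0.5575 0.3229 0.5655 m, effort=-9.2273 2.3158 2.8700 -0.8435 N·m.
t=0.2000 s (step 10): ang=0.0603 0.6527 -1.4380 -0.0515 rad, θ̇=-5.3129 1.5934 -4.5385 -9.4277 rad/s, ee=-0.4431 0.2936 0.5145 m, effort=-2.2287 1.5677 2.2060 2.8196 N·m.
t=0.3000 s (step 15): ang=-0.4788 0.9314 -1.6580 0.6398 rad, θ̇=-5.3581 4.4059 -0.6389 20.7799 rad/s, ee=-0.3393 0.2585 0.4428 m, effort=0.8225 1.3406 3.6988 -2.8196 N·m.
t=0.4000 s (step 20): ang=-1.0645 1.2591 -1.8244 1.0896 rad, θ̇=-6.6495 2.1685 -1.9930 -10.2879 rad/s, ee=-0.2619 0.2379 0.3823 m, effort=-6.1516 -0.3581 3.4445 2.8196 N·m.
t=0.5000 s (step 25): ang=-1.8049 1.6679 -1.9297 1.2414 rad, θ̇=-5.8191 5.1583 -0.3255 12.8919 rad/s, ee=-0.2469 0.2322 0.3207 m, effort=16.0330 -5.3760 4.2511 -2.8196 N·m.
t=0.6000 s (step 30): ang=-1.9250 1.7755 -2.0371 0.9199 rad, θ̇=2.4518 -2.6664 -2.2883 -17.4107 rad/s, ee=-0.2702 0.2346 0.2466 m, effort=13.6808 -6.4704 5.1427 2.8196 N·m.
t=0.7000 s (step 35): ang=-1.4340 1.5750 -2.1738 0.7550 rad, θ̇=6.7713 -0.8274 -0.0596 13.6769 rad/s, ee=-0.2340 0.2509 0.1847 m, effort=4.8278 -1.8173 4.4777 -2.8196 N·m.
t=0.8000 s (step 40): ang=-0.7366 1.3406 -2.2759 0.7882 rad, θ̇=6.8251 -3.8307 -1.9326 -12.3857 rad/s, ee=-0.1784 0.2683 0.1310 m, effort=0.5068 -0.4884 3.9469 2.8196 N·m.
t=0.9000 s (step 45): ang=-0.1231 1.2022 -2.3420 0.9160 rad, θ̇=5.0870 1.2145 0.4193 13.8884 rad/s, ee=-0.1144 0.2787 0.0902 m, effort=-1.1460 0.5848 2.6477 -2.8196 N·m.
t=0.9800 s (step 49): ang=0.2159 1.1782 -2.3816 1.0010 rad, θ̇=3.7222 1.9253 0.4269 13.3963 rad/s, ee=-0.0608 0.2772 0.0744 m.
final ee position (m): -0.0608 0.2772 0.0744


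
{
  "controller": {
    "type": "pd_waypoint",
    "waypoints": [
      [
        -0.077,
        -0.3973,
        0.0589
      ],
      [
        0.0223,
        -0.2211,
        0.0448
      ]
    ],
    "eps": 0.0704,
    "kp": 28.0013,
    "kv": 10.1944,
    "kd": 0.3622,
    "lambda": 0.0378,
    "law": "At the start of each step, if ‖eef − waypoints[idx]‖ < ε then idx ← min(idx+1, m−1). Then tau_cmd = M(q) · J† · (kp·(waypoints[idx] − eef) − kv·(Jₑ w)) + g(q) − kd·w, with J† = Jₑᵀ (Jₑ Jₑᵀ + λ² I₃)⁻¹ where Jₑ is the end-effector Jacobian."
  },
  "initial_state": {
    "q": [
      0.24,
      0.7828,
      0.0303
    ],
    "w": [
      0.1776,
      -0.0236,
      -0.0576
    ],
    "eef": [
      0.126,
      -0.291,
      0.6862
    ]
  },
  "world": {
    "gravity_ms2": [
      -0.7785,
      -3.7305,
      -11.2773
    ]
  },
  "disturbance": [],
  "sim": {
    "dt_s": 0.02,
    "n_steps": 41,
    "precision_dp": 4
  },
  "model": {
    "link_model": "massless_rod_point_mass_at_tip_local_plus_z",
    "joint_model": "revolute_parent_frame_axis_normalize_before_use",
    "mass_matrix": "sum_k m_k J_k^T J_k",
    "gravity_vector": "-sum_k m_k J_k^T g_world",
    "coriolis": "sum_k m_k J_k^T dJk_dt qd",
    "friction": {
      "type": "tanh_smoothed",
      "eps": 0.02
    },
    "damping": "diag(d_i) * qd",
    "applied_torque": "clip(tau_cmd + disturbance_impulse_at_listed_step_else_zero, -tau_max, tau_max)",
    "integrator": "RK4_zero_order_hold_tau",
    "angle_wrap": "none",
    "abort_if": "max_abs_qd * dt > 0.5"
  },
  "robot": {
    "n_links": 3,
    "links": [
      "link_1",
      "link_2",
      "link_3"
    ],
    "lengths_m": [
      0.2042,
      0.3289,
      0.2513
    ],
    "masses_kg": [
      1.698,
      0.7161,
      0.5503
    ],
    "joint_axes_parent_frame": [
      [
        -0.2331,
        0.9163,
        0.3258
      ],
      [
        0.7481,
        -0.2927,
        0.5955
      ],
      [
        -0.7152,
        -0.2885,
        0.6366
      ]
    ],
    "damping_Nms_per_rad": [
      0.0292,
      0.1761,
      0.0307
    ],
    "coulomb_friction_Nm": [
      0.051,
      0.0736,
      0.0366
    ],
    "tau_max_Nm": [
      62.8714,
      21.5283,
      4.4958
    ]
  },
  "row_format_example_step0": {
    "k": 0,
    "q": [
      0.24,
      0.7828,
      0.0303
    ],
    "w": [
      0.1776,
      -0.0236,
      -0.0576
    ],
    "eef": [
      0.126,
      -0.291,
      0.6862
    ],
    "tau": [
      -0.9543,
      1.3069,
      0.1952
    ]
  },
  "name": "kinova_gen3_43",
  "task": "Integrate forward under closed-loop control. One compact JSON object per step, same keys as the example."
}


{"k":1,"q":[0.2449,0.7919,0.0442],"w":[0.3077,0.9109,1.3702],"eef":[0.1278,-0.2922,0.6848],"tau":[0.3419,0.2091,-0.212]}
{"k":2,"q":[0.2512,0.8146,0.0708],"w":[0.3199,1.3579,1.2833],"eef":[0.1292,-0.2974,0.6808],"tau":[1.1996,-0.654,0.0191]}
{"k":3,"q":[0.2583,0.846,0.0989],"w":[0.3862,1.7719,1.5286],"eef":[0.1313,-0.3056,0.6744],"tau":[1.9203,-1.3737,0.0823]}
{"k":4,"q":[0.2668,0.8846,0.1317],"w":[0.4683,2.0908,1.7514],"eef":[0.134,-0.316,0.6659],"tau":[2.427,-1.9978,0.1385]}
{"k":5,"q":[0.2772,0.9288,0.1689],"w":[0.5653,2.3334,1.98],"eef":[0.1375,-0.3278,0.6554],"tau":[2.6804,-2.5662,0.1775]}
{"k":6,"q":[0.2895,0.9772,0.2104],"w":[0.6687,2.5014,2.182],"eef":[0.142,-0.3403,0.6432],"tau":[2.643,-3.101,0.2131]}
{"k":7,"q":[0.3038,1.0281,0.2554],"w":[0.7696,2.5981,2.3363],"eef":[0.1475,-0.353,0.6295],"tau":[2.3193,-3.6063,0.2522]}
{"k":8,"q":[0.3201,1.0804,0.3028],"w":[0.8594,2.63,2.4319],"eef":[0.1538,-0.3655,0.6143],"tau":[1.7646,-4.0724,0.296]}
{"k":9,"q":[0.3379,1.1327,0.3516],"w":[0.9316,2.608,2.4707],"eef":[0.161,-0.3774,0.598],"tau":[1.0678,-4.4861,0.3414]}
{"k":10,"q":[0.357,1.1842,0.4006],"w":[0.9829,2.5451,2.4636],"eef":[0.1687,-0.3885,0.5809],"tau":[0.3208,-4.8381,0.3829]}
{"k":11,"q":[0.3769,1.2341,0.4492],"w":[1.0129,2.4543,2.4249],"eef":[0.1767,-0.3987,0.5632],"tau":[-0.4038,-5.1263,0.4155]}
{"k":12,"q":[0.3972,1.2821,0.4969],"w":[1.0226,2.3468,2.3672],"eef":[0.1847,-0.4078,0.5451],"tau":[-1.0604,-5.3545,0.4364]}
{"k":13,"q":[0.4175,1.3278,0.5433],"w":[1.0145,2.2313,2.3],"eef":[0.1924,-0.416,0.527],"tau":[-1.6275,-5.5304,0.4445]}
{"k":14,"q":[0.4376,1.3712,0.5883],"w":[0.991,2.114,2.2295],"eef":[0.1996,-0.4232,0.5088],"tau":[-2.0998,-5.6627,0.4405]}
{"k":15,"q":[0.457,1.4123,0.632],"w":[0.9546,1.9991,2.1592],"eef":[0.2062,-0.4295,0.4909],"tau":[-2.482,-5.76,0.4259]}
{"k":16,"q":[0.4755,1.4512,0.6743],"w":[0.9079,1.8893,2.0911],"eef":[0.212,-0.4351,0.4733],"tau":[-2.7837,-5.8296,0.4026]}
{"k":17,"q":[0.4931,1.4879,0.7152],"w":[0.8527,1.7858,2.0257],"eef":[0.2169,-0.44,0.4561],"tau":[-3.0159,-5.8778,0.3725]}
{"k":18,"q":[0.5095,1.5226,0.7549],"w":[0.791,1.6893,1.9633],"eef":[0.221,-0.4443,0.4394],"tau":[-3.1897,-5.9093,0.3373]}
{"k":19,"q":[0.5246,1.5555,0.7934],"w":[0.7243,1.5999,1.9037],"eef":[0.2241,-0.448,0.4231],"tau":[-3.315,-5.928,0.2984]}
{"k":20,"q":[0.5384,1.5867,0.8308],"w":[0.654,1.5173,1.8467],"eef":[0.2264,-0.4513,0.4074],"tau":[-3.4007,-5.9366,0.2572]}
{"k":21,"q":[0.5507,1.6163,0.867],"w":[0.5811,1.4408,1.792],"eef":[0.2277,-0.4542,0.3921],"tau":[-3.4538,-5.937,0.2145]}
{"k":22,"q":[0.5616,1.6444,0.9022],"w":[0.5067,1.3699,1.7393],"eef":[0.2282,-0.4568,0.3775],"tau":[-3.4806,-5.9306,0.1712]}
{"k":23,"q":[0.5709,1.6711,0.9364],"w":[0.4315,1.3038,1.6883],"eef":[0.2279,-0.4591,0.3633],"tau":[-3.4858,-5.9185,0.1279]}
{"k":24,"q":[0.5788,1.6966,0.9695],"w":[0.3562,1.2419,1.6389],"eef":[0.2269,-0.4611,0.3497],"tau":[-3.4734,-5.9012,0.0851]}
{"k":25,"q":[0.5852,1.7208,1.0017],"w":[0.2813,1.1835,1.591],"eef":[0.2252,-0.4629,0.3367],"tau":[-3.4464,-5.8794,0.0432]}
{"k":26,"q":[0.59,1.7439,1.033],"w":[0.2074,1.1281,1.5443],"eef":[0.2228,-0.4644,0.3242],"tau":[-3.4074,-5.8532,0.0023]}
{"k":27,"q":[0.5934,1.766,1.0633],"w":[0.1348,1.0752,1.4987],"eef":[0.2199,-0.4658,0.3121],"tau":[-3.3583,-5.823,-0.0372]}
{"k":28,"q":[0.5954,1.787,1.0928],"w":[0.0638,1.0242,1.4543],"eef":[0.2164,-0.467,0.3006],"tau":[-3.3006,-5.7889,-0.0753]}
{"k":29,"q":[0.596,1.807,1.1214],"w":[-0.0035,0.9743,1.414],"eef":[0.2125,-0.468,0.2896],"tau":[-3.2388,-5.7508,-0.1129]}
{"k":30,"q":[0.5954,1.8259,1.1493],"w":[-0.0596,0.9221,1.3895],"eef":[0.2082,-0.4688,0.2791],"tau":[-3.1893,-5.708,-0.1539]}
{"k":31,"q":[0.5936,1.8439,1.1767],"w":[-0.116,0.8724,1.3538],"eef":[0.2036,-0.4694,0.2691],"tau":[-3.1335,-5.6633,-0.1877]}
{"k":32,"q":[0.5907,1.8609,1.2033],"w":[-0.1721,0.8249,1.3136],"eef":[0.1987,-0.4699,0.2596],"tau":[-3.0693,-5.6162,-0.2175]}
{"k":33,"q":[0.5867,1.8769,1.2291],"w":[-0.2269,0.7789,1.2729],"eef":[0.1936,-0.4702,0.2505],"tau":[-2.9976,-5.5666,-0.2454]}
{"k":34,"q":[0.5816,1.8921,1.2542],"w":[-0.2798,0.7342,1.2328],"eef":[0.1882,-0.4704,0.2419],"tau":[-2.9195,-5.5143,-0.2717]}
{"k":35,"q":[0.5755,1.9063,1.2784],"w":[-0.3305,0.6905,1.1935],"eef":[0.1827,-0.4705,0.2337],"tau":[-2.8356,-5.4596,-0.2966]}
{"k":36,"q":[0.5684,1.9197,1.3018],"w":[-0.3788,0.6479,1.1551],"eef":[0.1771,-0.4704,0.2259],"tau":[-2.7466,-5.4026,-0.3201]}
{"k":37,"q":[0.5604,1.9323,1.3245],"w":[-0.4245,0.6062,1.1176],"eef":[0.1714,-0.4703,0.2186],"tau":[-2.6532,-5.3436,-0.3421]}
{"k":38,"q":[0.5515,1.944,1.3465],"w":[-0.4675,0.5654,1.081],"eef":[0.1655,-0.4701,0.2116],"tau":[-2.5556,-5.2826,-0.3627]}
{"k":39,"q":[0.5418,1.9549,1.3677],"w":[-0.5075,0.5255,1.0451],"eef":[0.1596,-0.4699,0.205],"tau":[-2.4543,-5.22,-0.3819]}
{"k":40,"q":[0.5312,1.965,1.3882],"w":[-0.5446,0.4866,1.01],"eef":[0.1537,-0.4695,0.1988],"tau":[-2.3496,-5.1558,-0.3998]}
{"k":41,"q":[0.52,1.9744,1.4081],"w":[-0.5787,0.4488,0.9757],"eef":[0.1478,-0.4691,0.1929]}


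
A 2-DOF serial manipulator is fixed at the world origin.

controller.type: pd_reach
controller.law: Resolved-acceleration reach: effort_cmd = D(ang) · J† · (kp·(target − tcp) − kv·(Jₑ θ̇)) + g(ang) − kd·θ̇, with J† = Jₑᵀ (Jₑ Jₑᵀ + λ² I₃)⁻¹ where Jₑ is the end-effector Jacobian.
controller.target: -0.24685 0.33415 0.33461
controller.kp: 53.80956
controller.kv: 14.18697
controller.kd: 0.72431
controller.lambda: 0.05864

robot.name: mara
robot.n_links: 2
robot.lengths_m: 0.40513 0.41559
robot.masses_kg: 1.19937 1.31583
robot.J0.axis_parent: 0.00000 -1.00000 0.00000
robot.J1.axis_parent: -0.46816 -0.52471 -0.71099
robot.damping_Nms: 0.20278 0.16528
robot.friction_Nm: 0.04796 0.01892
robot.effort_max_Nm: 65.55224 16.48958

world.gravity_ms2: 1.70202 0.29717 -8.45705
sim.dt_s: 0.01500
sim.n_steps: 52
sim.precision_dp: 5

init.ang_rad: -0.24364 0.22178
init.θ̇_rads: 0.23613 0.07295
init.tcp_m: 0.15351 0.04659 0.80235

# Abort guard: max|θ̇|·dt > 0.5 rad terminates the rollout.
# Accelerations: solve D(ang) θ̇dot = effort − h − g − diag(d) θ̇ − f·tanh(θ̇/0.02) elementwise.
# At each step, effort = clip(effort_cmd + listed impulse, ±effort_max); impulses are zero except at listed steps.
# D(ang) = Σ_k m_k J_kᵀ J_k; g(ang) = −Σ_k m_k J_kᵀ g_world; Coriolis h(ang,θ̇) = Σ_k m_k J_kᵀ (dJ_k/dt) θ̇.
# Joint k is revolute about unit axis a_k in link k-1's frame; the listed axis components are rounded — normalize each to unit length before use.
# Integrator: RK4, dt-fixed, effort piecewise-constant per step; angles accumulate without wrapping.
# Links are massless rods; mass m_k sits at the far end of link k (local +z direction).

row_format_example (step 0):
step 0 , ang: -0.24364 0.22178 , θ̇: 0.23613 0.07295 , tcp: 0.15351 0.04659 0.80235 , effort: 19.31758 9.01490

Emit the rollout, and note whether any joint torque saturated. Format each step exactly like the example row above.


step 1 , ang: -0.24027 0.23178 , θ̇: 0.21562 1.25208 , tcp: 0.14894 0.04884 0.80285 , effort: 16.17804 6.36812
step 2 , ang: -0.23685 0.25607 , θ̇: 0.24326 1.98105 , tcp: 0.14170 0.05433 0.80319 , effort: 13.63330 4.57299
step 3 , ang: -0.23282 0.28916 , θ̇: 0.29658 2.42810 , tcp: 0.13248 0.06192 0.80330 , effort: 11.56084 3.32045
step 4 , ang: -0.22790 0.32763 , θ̇: 0.36064 2.70124 , tcp: 0.12177 0.07086 0.80304 , effort: 9.86282 2.41409
step 5 , ang: -0.22200 0.36937 , θ̇: 0.42693 2.86664 , tcp: 0.10996 0.08070 0.80234 , effort: 8.46118 1.73132
step 6 , ang: -0.21512 0.41309 , θ̇: 0.49120 2.96411 , tcp: 0.09735 0.09115 0.80112 , effort: 7.29395 1.19576
step 7 , ang: -0.20730 0.45793 , θ̇: 0.55157 3.01758 , tcp: 0.08417 0.10199 0.79934 , effort: 6.31218 0.75951
step 8 , ang: -0.19861 0.50334 , θ̇: 0.60748 3.04156 , tcp: 0.07061 0.11308 0.79697 , effort: 5.47736 0.39223
step 9 , ang: -0.18912 0.54897 , θ̇: 0.65896 3.04501 , tcp: 0.05682 0.12431 0.79400 , effort: 4.75934 0.07452
step 10 , ang: -0.17888 0.59453 , θ̇: 0.70629 3.03360 , tcp: 0.04292 0.13558 0.79043 , effort: 4.13453 -0.20613
step 11 , ang: -0.16796 0.63984 , θ̇: 0.74984 3.01101 , tcp: 0.02902 0.14684 0.78628 , effort: 3.58455 -0.45783
step 12 , ang: -0.15641 0.68475 , θ̇: 0.78995 2.97975 , tcp: 0.01520 0.15801 0.78157 , effort: 3.09505 -0.68588
step 13 , ang: -0.14429 0.72913 , θ̇: 0.82691 2.94157 , tcp: 0.00153 0.16904 0.77632 , effort: 2.65488 -0.89370
step 14 , ang: -0.13163 0.77291 , θ̇: 0.86096 2.89775 , tcp: -0.01192 0.17990 0.77056 , effort: 2.25535 -1.08355
step 15 , ang: -0.11849 0.81599 , θ̇: 0.89226 2.84929 , tcp: -0.02511 0.19053 0.76434 , effort: 1.88969 -1.25692
step 16 , ang: -0.10489 0.85831 , θ̇: 0.92095 2.79699 , tcp: -0.03800 0.20092 0.75770 , effort: 1.55261 -1.41481
step 17 , ang: -0.09088 0.89983 , θ̇: 0.94711 2.74152 , tcp: -0.05055 0.21103 0.75067 , effort: 1.23997 -1.55793
step 18 , ang: -0.07650 0.94050 , θ̇: 0.97081 2.68346 , tcp: -0.06274 0.22084 0.74330 , effort: 0.94852 -1.68684
step 19 , ang: -0.06178 0.98029 , θ̇: 0.99208 2.62331 , tcp: -0.07455 0.23033 0.73564 , effort: 0.67566 -1.80203
step 20 , ang: -0.04676 1.01916 , θ̇: 1.01096 2.56154 , tcp: -0.08596 0.23949 0.72773 , effort: 0.41935 -1.90395
step 21 , ang: -0.03147 1.05710 , θ̇: 1.02749 2.49855 , tcp: -0.09697 0.24830 0.71961 , effort: 0.17790 -1.99306
step 22 , ang: -0.01595 1.09408 , θ̇: 1.04168 2.43473 , tcp: -0.10756 0.25677 0.71132 , effort: -0.05003 -2.06988
step 23 , ang: -0.00024 1.13011 , θ̇: 1.05358 2.37042 , tcp: -0.11774 0.26488 0.70290 , effort: -0.26559 -2.13493
step 24 , ang: 0.01563 1.16517 , θ̇: 1.06323 2.30594 , tcp: -0.12749 0.27264 0.69440 , effort: -0.46973 -2.18881
step 25 , ang: 0.03164 1.19927 , θ̇: 1.07068 2.24159 , tcp: -0.13684 0.28004 0.68584 , effort: -0.66327 -2.23212
step 26 , ang: 0.04773 1.23241 , θ̇: 1.07598 2.17763 , tcp: -0.14577 0.28710 0.67725 , effort: -0.84692 -2.26550
step 27 , ang: 0.06390 1.26459 , θ̇: 1.07923 2.11430 , tcp: -0.15430 0.29382 0.66867 , effort: -1.02132 -2.28962
step 28 , ang: 0.08009 1.29583 , θ̇: 1.08048 2.05181 , tcp: -0.16243 0.30020 0.66013 , effort: -1.18702 -2.30517
step 29 , ang: 0.09629 1.32614 , θ̇: 1.07984 1.99036 , tcp: -0.17019 0.30626 0.65165 , effort: -1.34455 -2.31280
step 30 , ang: 0.11247 1.35554 , θ̇: 1.07741 1.93011 , tcp: -0.17756 0.31200 0.64324 , effort: -1.49437 -2.31320
step 31 , ang: 0.12860 1.38405 , θ̇: 1.07328 1.87120 , tcp: -0.18458 0.31744 0.63494 , effort: -1.63691 -2.30702
step 32 , ang: 0.14465 1.41168 , θ̇: 1.06757 1.81377 , tcp: -0.19124 0.32258 0.62675 , effort: -1.77257 -2.29490
step 33 , ang: 0.16061 1.43847 , θ̇: 1.06040 1.75792 , tcp: -0.19756 0.32745 0.61870 , effort: -1.90173 -2.27744
step 34 , ang: 0.17645 1.46443 , θ̇: 1.05188 1.70373 , tcp: -0.20356 0.33204 0.61078 , effort: -2.02473 -2.25523
step 35 , ang: 0.19216 1.48959 , θ̇: 1.04213 1.65126 , tcp: -0.20925 0.33639 0.60302 , effort: -2.14189 -2.22880
step 36 , ang: 0.20771 1.51398 , θ̇: 1.03127 1.60056 , tcp: -0.21463 0.34049 0.59542 , effort: -2.25352 -2.19866
step 37 , ang: 0.22308 1.53763 , θ̇: 1.01943 1.55167 , tcp: -0.21973 0.34435 0.58799 , effort: -2.35991 -2.16529
step 38 , ang: 0.23828 1.56055 , θ̇: 1.00670 1.50461 , tcp: -0.22455 0.34800 0.58073 , effort: -2.46131 -2.12911
step 39 , ang: 0.25328 1.58278 , θ̇: 0.99321 1.45939 , tcp: -0.22911 0.35145 0.57364 , effort: -2.55799 -2.09053
step 40 , ang: 0.26807 1.60435 , θ̇: 0.97907 1.41599 , tcp: -0.23342 0.35470 0.56674 , effort: -2.65017 -2.04989
step 41 , ang: 0.28264 1.62528 , θ̇: 0.96437 1.37440 , tcp: -0.23748 0.35776 0.56001 , effort: -2.73808 -2.00752
step 42 , ang: 0.29699 1.64560 , θ̇: 0.94923 1.33461 , tcp: -0.24132 0.36065 0.55346 , effort: -2.82194 -1.96371
step 43 , ang: 0.31112 1.66534 , θ̇: 0.93372 1.29658 , tcp: -0.24494 0.36337 0.54710 , effort: -2.90193 -1.91871
step 44 , ang: 0.32500 1.68452 , θ̇: 0.91794 1.26027 , tcp: -0.24834 0.36594 0.54091 , effort: -2.97825 -1.87276
step 45 , ang: 0.33865 1.70317 , θ̇: 0.90197 1.22565 , tcp: -0.25156 0.36837 0.53490 , effort: -3.05108 -1.82606
step 46 , ang: 0.35206 1.72131 , θ̇: 0.88588 1.19266 , tcp: -0.25458 0.37065 0.52906 , effort: -3.12058 -1.77878
step 47 , ang: 0.36523 1.73897 , θ̇: 0.86975 1.16126 , tcp: -0.25742 0.37281 0.52340 , effort: -3.18693 -1.73107
step 48 , ang: 0.37815 1.75617 , θ̇: 0.85364 1.13139 , tcp: -0.26008 0.37485 0.51790 , effort: -3.25026 -1.68307
step 49 , ang: 0.39083 1.77294 , θ̇: 0.83761 1.10301 , tcp: -0.26259 0.37677 0.51257 , effort: -3.31074 -1.63489
step 50 , ang: 0.40328 1.78928 , θ̇: 0.82171 1.07606 , tcp: -0.26494 0.37858 0.50740 , effort: -3.36850 -1.58664
step 51 , ang: 0.41549 1.80524 , θ̇: 0.80599 1.05049 , tcp: -0.26714 0.38030 0.50239 , effort: -3.42367 -1.53838
step 52 , ang: 0.42746 1.82082 , θ̇: 0.79049 1.02624 , tcp: -0.26920 0.38192 0.49753
any joint saturated: no


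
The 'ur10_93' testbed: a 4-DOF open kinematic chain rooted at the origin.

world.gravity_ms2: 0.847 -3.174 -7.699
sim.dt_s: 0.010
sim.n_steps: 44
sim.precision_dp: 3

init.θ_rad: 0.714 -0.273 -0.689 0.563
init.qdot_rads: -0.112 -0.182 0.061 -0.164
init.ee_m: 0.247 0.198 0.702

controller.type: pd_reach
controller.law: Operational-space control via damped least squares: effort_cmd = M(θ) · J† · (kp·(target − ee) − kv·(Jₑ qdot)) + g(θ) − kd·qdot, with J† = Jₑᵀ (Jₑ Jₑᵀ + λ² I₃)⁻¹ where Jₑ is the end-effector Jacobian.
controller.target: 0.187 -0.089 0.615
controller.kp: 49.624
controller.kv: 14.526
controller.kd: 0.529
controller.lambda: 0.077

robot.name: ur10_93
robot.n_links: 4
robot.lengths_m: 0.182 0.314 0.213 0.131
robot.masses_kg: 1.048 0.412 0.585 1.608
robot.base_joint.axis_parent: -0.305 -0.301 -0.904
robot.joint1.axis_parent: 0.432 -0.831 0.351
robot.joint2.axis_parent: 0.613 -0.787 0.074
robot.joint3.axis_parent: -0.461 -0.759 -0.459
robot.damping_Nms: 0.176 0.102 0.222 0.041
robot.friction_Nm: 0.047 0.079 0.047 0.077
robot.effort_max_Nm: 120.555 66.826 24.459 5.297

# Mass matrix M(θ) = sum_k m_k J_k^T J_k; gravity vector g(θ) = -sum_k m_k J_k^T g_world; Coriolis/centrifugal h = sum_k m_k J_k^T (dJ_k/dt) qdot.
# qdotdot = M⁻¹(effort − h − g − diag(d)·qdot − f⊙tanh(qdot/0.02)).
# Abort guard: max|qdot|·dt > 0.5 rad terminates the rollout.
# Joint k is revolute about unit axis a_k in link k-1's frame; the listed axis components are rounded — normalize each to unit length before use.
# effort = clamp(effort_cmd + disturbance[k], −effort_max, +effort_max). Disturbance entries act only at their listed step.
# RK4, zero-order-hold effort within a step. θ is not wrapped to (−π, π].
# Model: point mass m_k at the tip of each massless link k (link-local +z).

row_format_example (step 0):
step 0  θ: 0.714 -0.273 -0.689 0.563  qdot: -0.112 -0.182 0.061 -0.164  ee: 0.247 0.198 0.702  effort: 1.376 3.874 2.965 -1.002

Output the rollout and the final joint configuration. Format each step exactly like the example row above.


step 1  θ: 0.715 -0.274 -0.690 0.559  qdot: 0.285 -0.088 -0.195 -0.624  ee: 0.248 0.197 0.702  effort: 1.210 4.446 3.357 -0.674
step 2  θ: 0.720 -0.275 -0.692 0.552  qdot: 0.624 -0.076 -0.294 -0.781  ee: 0.249 0.196 0.701  effort: 1.076 4.828 3.573 -0.546
step 3  θ: 0.727 -0.276 -0.695 0.544  qdot: 0.851 -0.065 -0.369 -0.884  ee: 0.251 0.195 0.701  effort: 0.998 5.075 3.723 -0.463
step 4  θ: 0.736 -0.276 -0.699 0.535  qdot: 1.009 -0.056 -0.428 -0.950  ee: 0.252 0.193 0.701  effort: 0.952 5.236 3.829 -0.411
step 5  θ: 0.747 -0.277 -0.704 0.525  qdot: 1.124 -0.048 -0.475 -0.993  ee: 0.253 0.192 0.700  effort: 0.927 5.338 3.906 -0.377
step 6  θ: 0.759 -0.277 -0.709 0.515  qdot: 1.211 -0.042 -0.515 -1.023  ee: 0.254 0.190 0.700  effort: 0.913 5.402 3.962 -0.354
step 7  θ: 0.771 -0.278 -0.714 0.504  qdot: 1.280 -0.037 -0.549 -1.043  ee: 0.255 0.188 0.700  effort: 0.907 5.439 4.006 -0.338
step 8  θ: 0.784 -0.278 -0.720 0.494  qdot: 1.336 -0.034 -0.579 -1.058  ee: 0.256 0.186 0.699  effort: 0.904 5.458 4.040 -0.327
step 9  θ: 0.798 -0.279 -0.726 0.483  qdot: 1.383 -0.032 -0.605 -1.069  ee: 0.257 0.184 0.699  effort: 0.905 5.464 4.068 -0.318
step 10  θ: 0.812 -0.279 -0.732 0.473  qdot: 1.423 -0.030 -0.630 -1.077  ee: 0.259 0.181 0.698  effort: 0.906 5.462 4.092 -0.311
step 11  θ: 0.826 -0.279 -0.738 0.462  qdot: 1.457 -0.030 -0.652 -1.083  ee: 0.260 0.179 0.697  effort: 0.908 5.454 4.114 -0.304
step 12  θ: 0.841 -0.279 -0.745 0.451  qdot: 1.487 -0.031 -0.672 -1.087  ee: 0.261 0.177 0.697  effort: 0.911 5.443 4.134 -0.298
step 13  θ: 0.856 -0.280 -0.752 0.440  qdot: 1.512 -0.033 -0.691 -1.089  ee: 0.262 0.174 0.696  effort: 0.914 5.430 4.154 -0.291
step 14  θ: 0.871 -0.280 -0.759 0.429  qdot: 1.534 -0.035 -0.708 -1.090  ee: 0.263 0.172 0.695  effort: 0.918 5.416 4.174 -0.285
step 15  θ: 0.887 -0.281 -0.766 0.418  qdot: 1.552 -0.039 -0.724 -1.090  ee: 0.264 0.169 0.695  effort: 0.921 5.403 4.195 -0.278
step 16  θ: 0.902 -0.281 -0.773 0.408  qdot: 1.566 -0.044 -0.738 -1.088  ee: 0.265 0.166 0.694  effort: 0.925 5.391 4.217 -0.271
step 17  θ: 0.918 -0.281 -0.781 0.397  qdot: 1.578 -0.050 -0.750 -1.084  ee: 0.265 0.163 0.693  effort: 0.929 5.383 4.241 -0.264
step 18  θ: 0.934 -0.282 -0.788 0.386  qdot: 1.586 -0.057 -0.760 -1.079  ee: 0.266 0.160 0.692  effort: 0.933 5.377 4.266 -0.256
step 19  θ: 0.950 -0.283 -0.796 0.375  qdot: 1.591 -0.065 -0.769 -1.073  ee: 0.267 0.157 0.692  effort: 0.937 5.375 4.292 -0.247
step 20  θ: 0.966 -0.283 -0.803 0.364  qdot: 1.593 -0.073 -0.777 -1.064  ee: 0.268 0.154 0.691  effort: 0.942 5.377 4.321 -0.238
step 21  θ: 0.982 -0.284 -0.811 0.354  qdot: 1.592 -0.083 -0.783 -1.055  ee: 0.268 0.151 0.690  effort: 0.948 5.384 4.352 -0.228
step 22  θ: 0.998 -0.285 -0.819 0.343  qdot: 1.588 -0.093 -0.787 -1.044  ee: 0.269 0.148 0.689  effort: 0.954 5.396 4.384 -0.218
step 23  θ: 1.013 -0.286 -0.827 0.333  qdot: 1.582 -0.104 -0.790 -1.032  ee: 0.270 0.144 0.688  effort: 0.960 5.412 4.419 -0.207
step 24  θ: 1.029 -0.287 -0.835 0.323  qdot: 1.573 -0.116 -0.791 -1.018  ee: 0.270 0.141 0.687  effort: 0.967 5.433 4.455 -0.196
step 25  θ: 1.045 -0.288 -0.843 0.313  qdot: 1.562 -0.127 -0.791 -1.003  ee: 0.271 0.137 0.686  effort: 0.974 5.459 4.493 -0.184
step 26  θ: 1.060 -0.290 -0.851 0.303  qdot: 1.549 -0.140 -0.789 -0.988  ee: 0.271 0.133 0.685  effort: 0.982 5.489 4.533 -0.171
step 27  θ: 1.076 -0.291 -0.859 0.293  qdot: 1.533 -0.152 -0.786 -0.971  ee: 0.271 0.130 0.684  effort: 0.991 5.523 4.574 -0.158
step 28  θ: 1.091 -0.293 -0.866 0.283  qdot: 1.516 -0.165 -0.782 -0.953  ee: 0.272 0.126 0.683  effort: 1.000 5.561 4.616 -0.145
step 29  θ: 1.106 -0.294 -0.874 0.274  qdot: 1.498 -0.178 -0.777 -0.935  ee: 0.272 0.122 0.682  effort: 1.009 5.603 4.660 -0.131
step 30  θ: 1.121 -0.296 -0.882 0.265  qdot: 1.477 -0.190 -0.771 -0.915  ee: 0.272 0.118 0.681  effort: 1.019 5.648 4.704 -0.117
step 31  θ: 1.136 -0.298 -0.890 0.256  qdot: 1.456 -0.203 -0.763 -0.895  ee: 0.272 0.114 0.680  effort: 1.029 5.696 4.749 -0.102
step 32  θ: 1.150 -0.300 -0.897 0.247  qdot: 1.433 -0.216 -0.755 -0.875  ee: 0.272 0.110 0.679  effort: 1.040 5.746 4.794 -0.088
step 33  θ: 1.164 -0.303 -0.905 0.238  qdot: 1.409 -0.228 -0.745 -0.854  ee: 0.272 0.106 0.678  effort: 1.050 5.799 4.839 -0.073
step 34  θ: 1.178 -0.305 -0.912 0.230  qdot: 1.385 -0.240 -0.735 -0.833  ee: 0.272 0.102 0.677  effort: 1.061 5.852 4.885 -0.059
step 35  θ: 1.192 -0.307 -0.919 0.222  qdot: 1.359 -0.251 -0.724 -0.811  ee: 0.272 0.098 0.675  effort: 1.073 5.907 4.930 -0.044
step 36  θ: 1.206 -0.310 -0.927 0.214  qdot: 1.333 -0.262 -0.713 -0.789  ee: 0.272 0.094 0.674  effort: 1.084 5.963 4.974 -0.029
step 37  θ: 1.219 -0.313 -0.934 0.206  qdot: 1.307 -0.272 -0.701 -0.767  ee: 0.272 0.090 0.673  effort: 1.095 6.019 5.018 -0.015
step 38  θ: 1.232 -0.315 -0.941 0.198  qdot: 1.280 -0.282 -0.688 -0.745  ee: 0.271 0.085 0.672  effort: 1.106 6.075 5.061 -0.001
step 39  θ: 1.244 -0.318 -0.947 0.191  qdot: 1.253 -0.291 -0.675 -0.723  ee: 0.271 0.081 0.671  effort: 1.118 6.131 5.103 0.013
step 40  θ: 1.257 -0.321 -0.954 0.184  qdot: 1.225 -0.300 -0.661 -0.702  ee: 0.271 0.077 0.670  effort: 1.129 6.186 5.144 0.027
step 41  θ: 1.269 -0.324 -0.961 0.177  qdot: 1.198 -0.308 -0.647 -0.680  ee: 0.270 0.073 0.669  effort: 1.140 6.239 5.183 0.040
step 42  θ: 1.281 -0.327 -0.967 0.170  qdot: 1.170 -0.315 -0.633 -0.658  ee: 0.270 0.069 0.668  effort: 1.151 6.292 5.221 0.053
step 43  θ: 1.292 -0.331 -0.973 0.164  qdot: 1.143 -0.322 -0.619 -0.637  ee: 0.269 0.065 0.666  effort: 1.162 6.343 5.258 0.066
step 44  θ: 1.304 -0.334 -0.979 0.158  qdot: 1.116 -0.327 -0.604 -0.616  ee: 0.268 0.061 0.665
final θ (rad): 1.304 -0.334 -0.979 0.158


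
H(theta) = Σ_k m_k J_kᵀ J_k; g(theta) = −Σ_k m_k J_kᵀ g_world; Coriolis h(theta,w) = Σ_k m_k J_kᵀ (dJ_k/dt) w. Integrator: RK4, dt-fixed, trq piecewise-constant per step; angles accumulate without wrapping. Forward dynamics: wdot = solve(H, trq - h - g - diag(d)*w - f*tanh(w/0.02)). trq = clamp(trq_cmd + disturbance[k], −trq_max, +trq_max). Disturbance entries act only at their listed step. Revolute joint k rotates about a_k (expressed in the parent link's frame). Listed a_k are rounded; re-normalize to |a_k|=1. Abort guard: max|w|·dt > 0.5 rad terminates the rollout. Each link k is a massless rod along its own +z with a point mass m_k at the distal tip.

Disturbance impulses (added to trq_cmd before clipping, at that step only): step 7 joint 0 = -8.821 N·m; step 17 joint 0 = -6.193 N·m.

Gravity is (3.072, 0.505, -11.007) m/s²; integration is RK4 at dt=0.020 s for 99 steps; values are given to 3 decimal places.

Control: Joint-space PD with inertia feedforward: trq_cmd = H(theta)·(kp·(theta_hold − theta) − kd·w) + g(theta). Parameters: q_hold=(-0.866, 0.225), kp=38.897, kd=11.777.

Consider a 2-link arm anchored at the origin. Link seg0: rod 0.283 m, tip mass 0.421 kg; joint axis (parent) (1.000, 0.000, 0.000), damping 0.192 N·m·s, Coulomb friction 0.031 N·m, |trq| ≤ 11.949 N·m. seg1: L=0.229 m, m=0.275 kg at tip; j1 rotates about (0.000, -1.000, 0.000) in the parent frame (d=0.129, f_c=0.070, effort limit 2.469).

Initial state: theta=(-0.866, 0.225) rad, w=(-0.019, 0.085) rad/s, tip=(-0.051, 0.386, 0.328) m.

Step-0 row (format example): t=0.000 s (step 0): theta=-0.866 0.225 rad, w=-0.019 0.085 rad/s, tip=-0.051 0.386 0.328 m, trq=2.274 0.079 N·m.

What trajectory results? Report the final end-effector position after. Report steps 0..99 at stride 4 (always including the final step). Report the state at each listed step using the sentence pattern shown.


t=0.080 s (step 4): theta=-0.867 0.225 rad, w=-0.001 0.003 rad/s, tip=-0.051 0.386 0.328 m, trq=2.255 0.093 N·m.
t=0.160 s (step 8): theta=-0.883 0.225 rad, w=-1.658 -0.005 rad/s, tip=-0.051 0.391 0.321 m, trq=4.385 0.097 N·m.
t=0.240 s (step 12): theta=-0.955 0.224 rad, w=-0.347 -0.007 rad/s, tip=-0.051 0.413 0.292 m, trq=3.184 0.107 N·m.
t=0.320 s (step 16): theta=-0.962 0.225 rad, w=0.094 -0.003 rad/s, tip=-0.051 0.415 0.290 m, trq=2.679 0.107 N·m.
t=0.400 s (step 20): theta=-0.995 0.225 rad, w=-0.378 -0.006 rad/s, tip=-0.051 0.424 0.276 m, trq=3.441 0.111 N·m.
t=0.480 s (step 24): theta=-0.999 0.226 rad, w=0.161 -0.004 rad/s, tip=-0.051 0.426 0.274 m, trq=2.803 0.111 N·m.
t=0.560 s (step 28): theta=-0.980 0.226 rad, w=0.286 -0.004 rad/s, tip=-0.051 0.420 0.282 m, trq=2.543 0.108 N·m.
t=0.640 s (step 32): theta=-0.957 0.227 rad, w=0.278 -0.005 rad/s, tip=-0.052 0.414 0.292 m, trq=2.425 0.104 N·m.
t=0.720 s (step 36): theta=-0.936 0.228 rad, w=0.231 -0.005 rad/s, tip=-0.052 0.408 0.300 m, trq=2.369 0.101 N·m.
t=0.800 s (step 40): theta=-0.920 0.228 rad, w=0.179 -0.005 rad/s, tip=-0.052 0.403 0.307 m, trq=2.340 0.098 N·m.
t=0.880 s (step 44): theta=-0.907 0.229 rad, w=0.134 -0.005 rad/s, tip=-0.052 0.399 0.312 m, trq=2.324 0.096 N·m.
t=0.960 s (step 48): theta=-0.898 0.229 rad, w=0.099 -0.005 rad/s, tip=-0.052 0.396 0.315 m, trq=2.314 0.095 N·m.
t=1.040 s (step 52): theta=-0.891 0.230 rad, w=0.072 -0.005 rad/s, tip=-0.052 0.394 0.318 m, trq=2.308 0.093 N·m.
t=1.120 s (step 56): theta=-0.886 0.230 rad, w=0.052 -0.005 rad/s, tip=-0.052 0.392 0.320 m, trq=2.304 0.092 N·m.
t=1.200 s (step 60): theta=-0.883 0.231 rad, w=0.038 -0.005 rad/s, tip=-0.052 0.391 0.321 m, trq=2.300 0.091 N·m.
t=1.280 s (step 64): theta=-0.880 0.231 rad, w=0.029 -0.005 rad/s, tip=-0.052 0.390 0.322 m, trq=2.297 0.090 N·m.
t=1.360 s (step 68): theta=-0.878 0.232 rad, w=0.022 -0.006 rad/s, tip=-0.053 0.389 0.323 m, trq=2.293 0.090 N·m.
t=1.440 s (step 72): theta=-0.877 0.232 rad, w=0.018 -0.006 rad/s, tip=-0.053 0.389 0.324 m, trq=2.289 0.089 N·m.
t=1.520 s (step 76): theta=-0.875 0.232 rad, w=0.015 -0.006 rad/s, tip=-0.053 0.388 0.324 m, trq=2.285 0.088 N·m.
t=1.600 s (step 80): theta=-0.874 0.233 rad, w=0.013 -0.006 rad/s, tip=-0.053 0.388 0.325 m, trq=2.281 0.088 N·m.
t=1.680 s (step 84): theta=-0.873 0.233 rad, w=0.011 -0.006 rad/s, tip=-0.053 0.388 0.325 m, trq=2.278 0.087 N·m.
t=1.760 s (step 88): theta=-0.872 0.234 rad, w=0.010 -0.007 rad/s, tip=-0.053 0.387 0.325 m, trq=2.274 0.087 N·m.
t=1.840 s (step 92): theta=-0.872 0.234 rad, w=0.009 -0.007 rad/s, tip=-0.053 0.387 0.325 m, trq=2.272 0.086 N·m.
t=1.920 s (step 96): theta=-0.871 0.235 rad, w=0.007 -0.007 rad/s, tip=-0.053 0.387 0.326 m, trq=2.269 0.086 N·m.
t=1.980 s (step 99): theta=-0.871 0.235 rad, w=0.007 -0.007 rad/s, tip=-0.053 0.387 0.326 m.
final tip position (m): -0.053 0.387 0.326


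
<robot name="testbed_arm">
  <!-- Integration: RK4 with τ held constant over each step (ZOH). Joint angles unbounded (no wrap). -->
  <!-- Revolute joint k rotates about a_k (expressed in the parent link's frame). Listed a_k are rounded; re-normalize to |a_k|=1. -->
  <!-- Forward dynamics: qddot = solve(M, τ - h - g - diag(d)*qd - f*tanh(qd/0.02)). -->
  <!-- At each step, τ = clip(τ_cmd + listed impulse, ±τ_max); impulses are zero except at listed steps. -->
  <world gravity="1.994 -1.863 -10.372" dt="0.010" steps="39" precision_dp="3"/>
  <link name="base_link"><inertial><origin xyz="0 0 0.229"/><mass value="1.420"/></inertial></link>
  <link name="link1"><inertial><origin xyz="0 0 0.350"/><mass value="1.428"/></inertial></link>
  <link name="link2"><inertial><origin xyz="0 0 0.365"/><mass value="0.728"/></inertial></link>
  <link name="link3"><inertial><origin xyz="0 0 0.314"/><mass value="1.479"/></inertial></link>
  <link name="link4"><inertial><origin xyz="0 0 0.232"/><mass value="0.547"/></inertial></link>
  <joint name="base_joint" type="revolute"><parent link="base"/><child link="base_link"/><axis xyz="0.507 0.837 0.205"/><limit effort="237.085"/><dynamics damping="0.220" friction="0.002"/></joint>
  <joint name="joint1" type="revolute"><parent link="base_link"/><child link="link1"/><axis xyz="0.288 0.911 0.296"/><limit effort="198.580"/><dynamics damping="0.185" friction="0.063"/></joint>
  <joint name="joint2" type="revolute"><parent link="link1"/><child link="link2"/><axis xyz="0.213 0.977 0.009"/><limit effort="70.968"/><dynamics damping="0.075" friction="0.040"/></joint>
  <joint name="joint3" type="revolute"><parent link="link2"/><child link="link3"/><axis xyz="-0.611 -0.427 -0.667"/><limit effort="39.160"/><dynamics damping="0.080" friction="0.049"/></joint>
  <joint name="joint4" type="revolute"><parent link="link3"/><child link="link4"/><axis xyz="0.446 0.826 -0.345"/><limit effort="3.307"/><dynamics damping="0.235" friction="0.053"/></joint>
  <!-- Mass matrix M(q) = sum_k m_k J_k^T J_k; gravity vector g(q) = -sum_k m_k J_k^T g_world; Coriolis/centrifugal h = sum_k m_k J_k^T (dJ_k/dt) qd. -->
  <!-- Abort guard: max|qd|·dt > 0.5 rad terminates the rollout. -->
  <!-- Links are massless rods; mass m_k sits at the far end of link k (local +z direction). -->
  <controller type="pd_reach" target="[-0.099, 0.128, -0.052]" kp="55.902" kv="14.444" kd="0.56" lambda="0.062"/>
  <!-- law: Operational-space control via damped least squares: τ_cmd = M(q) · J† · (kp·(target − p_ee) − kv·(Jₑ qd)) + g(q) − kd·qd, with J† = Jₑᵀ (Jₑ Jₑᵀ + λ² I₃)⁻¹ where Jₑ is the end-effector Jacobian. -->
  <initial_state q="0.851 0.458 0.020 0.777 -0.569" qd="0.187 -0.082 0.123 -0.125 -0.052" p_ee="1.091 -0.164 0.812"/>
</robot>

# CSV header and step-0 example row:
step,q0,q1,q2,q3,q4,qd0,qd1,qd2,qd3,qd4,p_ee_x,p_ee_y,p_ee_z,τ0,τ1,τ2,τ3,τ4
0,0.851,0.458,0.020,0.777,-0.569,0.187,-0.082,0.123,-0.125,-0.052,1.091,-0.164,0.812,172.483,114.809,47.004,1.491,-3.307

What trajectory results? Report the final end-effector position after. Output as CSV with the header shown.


step,q0,q1,q2,q3,q4,qd0,qd1,qd2,qd3,qd4,p_ee_x,p_ee_y,p_ee_z,τ0,τ1,τ2,τ3,τ4
1,0.860,0.459,0.011,0.787,-0.571,1.620,0.233,-1.829,2.076,-0.370,1.091,-0.164,0.808,141.244,92.569,36.448,1.031,-3.307
2,0.882,0.462,-0.015,0.816,-0.577,2.861,0.401,-3.445,3.784,-0.813,1.088,-0.162,0.800,104.273,66.758,23.745,1.777,-3.307
3,0.916,0.466,-0.056,0.860,-0.587,3.906,0.401,-4.736,5.034,-1.210,1.083,-0.159,0.787,65.163,39.950,10.410,3.061,-3.307
4,0.960,0.469,-0.108,0.915,-0.601,4.752,0.238,-5.714,5.849,-1.547,1.074,-0.155,0.770,27.757,14.781,-2.083,4.305,-3.307
5,1.010,0.470,-0.169,0.976,-0.618,5.401,-0.051,-6.412,6.264,-1.890,1.063,-0.151,0.750,-5.256,-6.980,-12.751,5.141,-3.307
6,1.067,0.468,-0.236,1.039,-0.639,5.863,-0.402,-6.884,6.327,-2.311,1.050,-0.147,0.727,-32.685,-24.629,-21.183,5.436,-3.307
7,1.127,0.462,-0.306,1.101,-0.665,6.168,-0.788,-7.166,6.109,-2.859,1.035,-0.142,0.702,-54.521,-38.264,-27.431,5.201,-3.307
8,1.189,0.453,-0.378,1.160,-0.697,6.336,-1.168,-7.301,5.674,-3.551,1.017,-0.138,0.675,-71.347,-48.378,-31.737,4.556,-2.388
9,1.253,0.439,-0.452,1.214,-0.734,6.409,-1.515,-7.387,5.182,-3.872,0.999,-0.134,0.646,-83.705,-55.723,-34.891,3.644,-1.717
10,1.317,0.423,-0.526,1.263,-0.773,6.412,-1.827,-7.434,4.647,-3.995,0.979,-0.130,0.617,-92.052,-60.548,-36.924,2.583,-1.194
11,1.381,0.403,-0.600,1.307,-0.813,6.365,-2.102,-7.454,4.085,-4.008,0.959,-0.126,0.588,-96.911,-63.185,-37.952,1.490,-0.766
12,1.444,0.381,-0.675,1.345,-0.853,6.283,-2.340,-7.453,3.507,-3.956,0.939,-0.122,0.559,-98.755,-63.952,-38.109,0.462,-0.408
13,1.506,0.357,-0.749,1.377,-0.892,6.177,-2.540,-7.436,2.922,-3.859,0.918,-0.118,0.532,-97.982,-63.119,-37.515,-0.426,-0.112
14,1.567,0.330,-0.824,1.403,-0.930,6.052,-2.699,-7.406,2.335,-3.728,0.897,-0.115,0.506,-94.934,-60.912,-36.266,-1.125,0.129
15,1.627,0.303,-0.897,1.424,-0.966,5.915,-2.814,-7.366,1.753,-3.571,0.875,-0.111,0.481,-89.923,-57.533,-34.447,-1.603,0.319
16,1.686,0.274,-0.971,1.438,-1.001,5.766,-2.880,-7.317,1.179,-3.392,0.853,-0.107,0.459,-83.277,-53.177,-32.133,-1.853,0.464
17,1.743,0.245,-1.044,1.447,-1.034,5.607,-2.890,-7.263,0.619,-3.194,0.831,-0.104,0.438,-75.362,-48.061,-29.405,-1.885,0.570
18,1.798,0.217,-1.116,1.451,-1.065,5.438,-2.843,-7.204,0.079,-2.981,0.808,-0.100,0.419,-66.605,-42.430,-26.357,-1.726,0.642
19,1.851,0.189,-1.188,1.449,-1.094,5.261,-2.736,-7.142,-0.428,-2.752,0.784,-0.096,0.402,-57.473,-36.558,-23.105,-1.433,0.686
20,1.903,0.162,-1.259,1.442,-1.120,5.078,-2.574,-7.076,-0.902,-2.517,0.760,-0.092,0.386,-48.473,-30.740,-19.765,-1.044,0.712
21,1.953,0.137,-1.329,1.431,-1.144,4.894,-2.363,-7.006,-1.337,-2.279,0.735,-0.087,0.372,-40.057,-25.248,-16.468,-0.607,0.727
22,2.001,0.115,-1.399,1.416,-1.166,4.714,-2.117,-6.928,-1.728,-2.045,0.710,-0.082,0.359,-32.570,-20.299,-13.331,-0.171,0.737
23,2.048,0.095,-1.468,1.396,-1.185,4.545,-1.848,-6.840,-2.074,-1.819,0.684,-0.076,0.347,-26.228,-16.036,-10.445,0.228,0.747
24,2.092,0.078,-1.536,1.374,-1.202,4.390,-1.570,-6.740,-2.372,-1.608,0.658,-0.070,0.336,-21.103,-12.517,-7.870,0.567,0.761
25,2.136,0.063,-1.602,1.349,-1.217,4.253,-1.293,-6.625,-2.625,-1.417,0.632,-0.064,0.325,-17.154,-9.732,-5.634,0.835,0.784
26,2.178,0.052,-1.668,1.322,-1.230,4.136,-1.025,-6.497,-2.833,-1.249,0.606,-0.058,0.315,-14.258,-7.619,-3.742,1.028,0.817
27,2.218,0.043,-1.732,1.293,-1.242,4.040,-0.771,-6.356,-2.998,-1.107,0.580,-0.051,0.305,-12.247,-6.087,-2.181,1.153,0.859
28,2.258,0.036,-1.795,1.262,-1.253,3.963,-0.534,-6.203,-3.124,-0.994,0.555,-0.044,0.296,-10.938,-5.031,-0.927,1.216,0.912
29,2.298,0.032,-1.856,1.230,-1.262,3.905,-0.316,-6.039,-3.214,-0.910,0.529,-0.037,0.286,-10.151,-4.347,0.046,1.229,0.973
30,2.337,0.030,-1.916,1.198,-1.271,3.864,-0.117,-5.867,-3.270,-0.853,0.505,-0.030,0.277,-9.725,-3.936,0.768,1.202,1.040
31,2.375,0.029,-1.973,1.165,-1.279,3.844,0.055,-5.684,-3.297,-0.822,0.480,-0.022,0.267,-9.521,-3.708,1.264,1.146,1.110
32,2.414,0.031,-2.029,1.132,-1.287,3.854,0.181,-5.485,-3.302,-0.814,0.457,-0.015,0.258,-9.421,-3.575,1.562,1.072,1.180
33,2.452,0.033,-2.083,1.099,-1.296,3.871,0.299,-5.285,-3.281,-0.826,0.434,-0.008,0.248,-9.344,-3.517,1.681,0.983,1.249
34,2.491,0.036,-2.135,1.066,-1.304,3.897,0.407,-5.086,-3.239,-0.857,0.412,-0.001,0.239,-9.224,-3.487,1.640,0.885,1.312
35,2.530,0.041,-2.185,1.034,-1.313,3.932,0.502,-4.886,-3.180,-0.901,0.391,0.006,0.230,-9.016,-3.454,1.457,0.786,1.370
36,2.570,0.046,-2.233,1.003,-1.322,3.977,0.583,-4.687,-3.106,-0.957,0.371,0.013,0.221,-8.691,-3.396,1.146,0.689,1.418
37,2.610,0.053,-2.279,0.972,-1.332,4.031,0.649,-4.488,-3.021,-1.022,0.352,0.020,0.212,-8.235,-3.300,0.723,0.598,1.458
38,2.650,0.059,-2.322,0.942,-1.342,4.096,0.700,-4.290,-2.926,-1.092,0.333,0.026,0.203,-7.649,-3.162,0.202,0.516,1.486
39,2.692,0.067,-2.364,0.914,-1.354,4.169,0.738,-4.093,-2.824,-1.166,0.316,0.033,0.195,,,,,
# final p_ee position (m): 0.316 0.033 0.195
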